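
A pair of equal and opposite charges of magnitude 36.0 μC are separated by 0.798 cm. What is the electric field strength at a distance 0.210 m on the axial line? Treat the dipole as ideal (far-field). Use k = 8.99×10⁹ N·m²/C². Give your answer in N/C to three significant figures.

E ≈ 5.58×10⁵ N/C

Dipole moment p = qd = (3.60×10⁻⁵ C)(0.00798 m) = 2.873×10⁻⁷ C·m.
On the dipole axis E = 2kp/r³.
E = 2·(8.99×10⁹)(2.873×10⁻⁷) / (0.210)³ = 5.578×10⁵ N/C.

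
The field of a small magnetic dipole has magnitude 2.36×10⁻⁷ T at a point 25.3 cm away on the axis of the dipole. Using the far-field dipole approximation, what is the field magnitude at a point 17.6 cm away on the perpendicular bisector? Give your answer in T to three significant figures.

B ≈ 3.51×10⁻⁷ T

Dipole fields scale as 1/r³ in the far field.
The axial field is twice the equatorial field at the same r, so the geometry factor is 1/2.
B₂ = B₁ · (1/2) · (r₁/r₂)³ = 2.36×10⁻⁷ · 0.5 · (25.3/17.6)³.
(r₁/r₂)³ = (1.438)³ = 2.97.
B₂ ≈ 3.505×10⁻⁷ T.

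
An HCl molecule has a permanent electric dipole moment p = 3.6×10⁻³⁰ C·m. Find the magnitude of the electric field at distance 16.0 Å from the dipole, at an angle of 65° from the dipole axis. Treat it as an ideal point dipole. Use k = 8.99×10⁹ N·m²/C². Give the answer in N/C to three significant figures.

At angle θ the dipole field magnitude is E = (kp/r³)·√(1 + 3cos²θ).
kp/r³ = (8.99×10⁹)(3.60×10⁻³⁰) / (1.60×10⁻⁹)³ = 7.901×10⁶ N/C.
√(1 + 3cos²65°) = √(1 + 3·0.1786) = √1.5358 ≈ 1.2393.
E ≈ 7.901×10⁶ × 1.239 = 9.792×10⁶ N/C.

E ≈ 9.79×10⁶ N/C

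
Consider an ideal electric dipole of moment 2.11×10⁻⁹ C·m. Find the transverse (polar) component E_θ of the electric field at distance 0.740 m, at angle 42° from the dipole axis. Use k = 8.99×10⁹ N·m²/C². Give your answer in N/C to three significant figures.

E_θ ≈ 31.3 N/C

For a dipole, E_θ = (kp sinθ)/r³.
kp/r³ = (8.99×10⁹)(2.11×10⁻⁹)/(0.740)³ = 46.81 N/C.
E_θ = 46.81·sin42° = 31.32 N/C.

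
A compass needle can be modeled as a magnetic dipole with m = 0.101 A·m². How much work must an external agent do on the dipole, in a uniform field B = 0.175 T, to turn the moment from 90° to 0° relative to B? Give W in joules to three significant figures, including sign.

W_ext = ΔU = −mB cosθ₂ + mB cosθ₁ = mB(cosθ₁ − cosθ₂).
W = (0.101)(0.175)·(cos90° − cos0°) = (0.01768)·(-1.0000) = -0.01767 J.

W ≈ -0.0177 J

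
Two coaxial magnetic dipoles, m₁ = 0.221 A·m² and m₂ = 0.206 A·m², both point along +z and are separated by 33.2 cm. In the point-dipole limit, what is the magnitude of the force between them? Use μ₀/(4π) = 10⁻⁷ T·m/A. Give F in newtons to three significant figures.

On-axis B of dipole 1: B = (μ₀/4π)·2m₁/r³. Force on dipole 2: F = m₂·dB/dr.
dB/dr = −(μ₀/4π)·6m₁/r⁴, so |F| = (μ₀/4π)·6m₁m₂/r⁴.
F = 6(10⁻⁷)(0.221)(0.206)/(0.332)⁴ = 2.248×10⁻⁶ N.

F ≈ 2.25×10⁻⁶ N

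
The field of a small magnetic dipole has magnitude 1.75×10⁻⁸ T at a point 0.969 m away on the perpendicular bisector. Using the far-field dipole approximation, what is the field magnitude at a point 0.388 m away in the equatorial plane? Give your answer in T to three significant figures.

B ≈ 2.73×10⁻⁷ T

Dipole fields scale as 1/r³ in the far field; the geometry is the same at both points.
B₂ = B₁ · (r₁/r₂)³ = 1.75×10⁻⁸ · (0.969/0.388)³.
(r₁/r₂)³ = (2.497)³ = 15.58.
B₂ ≈ 2.726×10⁻⁷ T.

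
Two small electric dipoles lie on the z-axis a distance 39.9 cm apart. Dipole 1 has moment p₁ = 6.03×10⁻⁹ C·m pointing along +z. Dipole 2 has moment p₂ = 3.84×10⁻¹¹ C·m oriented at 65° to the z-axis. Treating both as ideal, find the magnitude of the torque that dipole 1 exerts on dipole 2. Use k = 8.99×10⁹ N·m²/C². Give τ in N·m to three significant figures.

The second dipole sits on the axis of the first, so the field there is axial: E₁ = 2kp₁/r³ along +z.
E₁ = 2(8.99×10⁹)(6.03×10⁻⁹)/(0.399)³ = 1707 N/C.
Torque on the second dipole: τ = p₂ E₁ sinθ.
τ = (3.84×10⁻¹¹)(1707)·sin65° = 5.940×10⁻⁸ N·m.

τ ≈ 5.94×10⁻⁸ N·m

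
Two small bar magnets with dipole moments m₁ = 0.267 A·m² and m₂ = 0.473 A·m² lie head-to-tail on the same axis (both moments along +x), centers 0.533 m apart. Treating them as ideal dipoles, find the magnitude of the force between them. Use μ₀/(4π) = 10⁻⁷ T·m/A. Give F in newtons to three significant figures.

F ≈ 9.39×10⁻⁷ N

On-axis B of dipole 1: B = (μ₀/4π)·2m₁/r³. Force on dipole 2: F = m₂·dB/dr.
dB/dr = −(μ₀/4π)·6m₁/r⁴, so |F| = (μ₀/4π)·6m₁m₂/r⁴.
F = 6(10⁻⁷)(0.267)(0.473)/(0.533)⁴ = 9.389×10⁻⁷ N.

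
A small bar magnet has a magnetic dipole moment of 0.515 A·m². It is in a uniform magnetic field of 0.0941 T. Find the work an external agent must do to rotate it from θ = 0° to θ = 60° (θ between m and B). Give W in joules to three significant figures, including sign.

W_ext = ΔU = −mB cosθ₂ + mB cosθ₁ = mB(cosθ₁ − cosθ₂).
W = (0.515)(0.0941)·(cos0° − cos60°) = (0.04846)·(+0.5000) = 0.02423 J.

W ≈ 0.0242 J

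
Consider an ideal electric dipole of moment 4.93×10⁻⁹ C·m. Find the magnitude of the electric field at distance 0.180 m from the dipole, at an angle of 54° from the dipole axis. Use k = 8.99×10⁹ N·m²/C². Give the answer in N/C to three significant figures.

At angle θ the dipole field magnitude is E = (kp/r³)·√(1 + 3cos²θ).
kp/r³ = (8.99×10⁹)(4.93×10⁻⁹) / (0.180)³ = 7600 N/C.
√(1 + 3cos²54°) = √(1 + 3·0.3455) = √2.0365 ≈ 1.4271.
E ≈ 7600 × 1.427 = 1.084×10⁴ N/C.

E ≈ 1.08×10⁴ N/C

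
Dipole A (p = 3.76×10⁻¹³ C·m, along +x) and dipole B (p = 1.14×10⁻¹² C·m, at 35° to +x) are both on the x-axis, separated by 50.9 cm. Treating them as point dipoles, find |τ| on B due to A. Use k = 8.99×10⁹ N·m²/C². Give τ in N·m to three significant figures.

τ ≈ 3.35×10⁻¹⁴ N·m

The second dipole sits on the axis of the first, so the field there is axial: E₁ = 2kp₁/r³ along +x.
E₁ = 2(8.99×10⁹)(3.76×10⁻¹³)/(0.509)³ = 0.05127 N/C.
Torque on the second dipole: τ = p₂ E₁ sinθ.
τ = (1.14×10⁻¹²)(0.05127)·sin35° = 3.352×10⁻¹⁴ N·m.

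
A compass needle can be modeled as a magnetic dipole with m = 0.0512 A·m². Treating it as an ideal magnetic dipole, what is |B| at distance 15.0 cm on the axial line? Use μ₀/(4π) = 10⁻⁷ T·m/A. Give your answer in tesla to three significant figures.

On axis B = (μ₀/4π)·2m/r³.
B = 2·(10⁻⁷)·(0.0512) / (0.150)³ = 3.034×10⁻⁶ T.

B ≈ 3.03×10⁻⁶ T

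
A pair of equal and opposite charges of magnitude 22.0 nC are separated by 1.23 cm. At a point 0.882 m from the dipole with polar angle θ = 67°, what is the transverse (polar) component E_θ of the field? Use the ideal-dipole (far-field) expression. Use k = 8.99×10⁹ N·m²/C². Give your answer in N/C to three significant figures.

Dipole moment p = qd = (2.20×10⁻⁸ C)(0.0123 m) = 2.706×10⁻¹⁰ C·m.
For a dipole, E_θ = (kp sinθ)/r³.
kp/r³ = (8.99×10⁹)(2.706×10⁻¹⁰)/(0.882)³ = 3.546 N/C.
E_θ = 3.546·sin67° = 3.264 N/C.

E_θ ≈ 3.26 N/C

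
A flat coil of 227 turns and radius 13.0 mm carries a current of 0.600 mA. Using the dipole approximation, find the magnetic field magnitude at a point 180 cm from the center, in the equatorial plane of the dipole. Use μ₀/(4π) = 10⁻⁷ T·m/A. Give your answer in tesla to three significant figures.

B ≈ 1.24×10⁻¹² T

m = NIA = NIπa² = 227·(6.00×10⁻⁴)·π·(0.0130)² = 7.231×10⁻⁵ A·m².
In the equatorial plane B = (μ₀/4π)·m/r³ (half the axial value).
B = (10⁻⁷)·(7.231×10⁻⁵) / (1.80)³ = 1.240×10⁻¹² T.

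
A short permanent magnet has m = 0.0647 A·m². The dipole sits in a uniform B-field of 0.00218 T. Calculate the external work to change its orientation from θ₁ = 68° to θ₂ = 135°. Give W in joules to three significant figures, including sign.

W ≈ 1.53×10⁻⁴ J

W_ext = ΔU = −mB cosθ₂ + mB cosθ₁ = mB(cosθ₁ − cosθ₂).
W = (0.0647)(0.00218)·(cos68° − cos135°) = (1.410×10⁻⁴)·(+1.0817) = 1.526×10⁻⁴ J.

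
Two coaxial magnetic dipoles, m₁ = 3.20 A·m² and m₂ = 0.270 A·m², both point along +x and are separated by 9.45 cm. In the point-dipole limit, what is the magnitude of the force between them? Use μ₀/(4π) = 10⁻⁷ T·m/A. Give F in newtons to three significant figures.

On-axis B of dipole 1: B = (μ₀/4π)·2m₁/r³. Force on dipole 2: F = m₂·dB/dr.
dB/dr = −(μ₀/4π)·6m₁/r⁴, so |F| = (μ₀/4π)·6m₁m₂/r⁴.
F = 6(10⁻⁷)(3.20)(0.270)/(0.0945)⁴ = 0.006500 N.

F ≈ 0.00650 N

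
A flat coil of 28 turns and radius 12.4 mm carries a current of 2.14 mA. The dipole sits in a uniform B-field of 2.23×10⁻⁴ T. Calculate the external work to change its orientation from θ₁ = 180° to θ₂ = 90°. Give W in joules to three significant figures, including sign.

m = NIA = NIπa² = 28·(0.00214)·π·(0.0124)² = 2.894×10⁻⁵ A·m².
W_ext = ΔU = −mB cosθ₂ + mB cosθ₁ = mB(cosθ₁ − cosθ₂).
W = (2.894×10⁻⁵)(2.23×10⁻⁴)·(cos180° − cos90°) = (6.454×10⁻⁹)·(-1.0000) = -6.454×10⁻⁹ J.

W ≈ -6.45×10⁻⁹ J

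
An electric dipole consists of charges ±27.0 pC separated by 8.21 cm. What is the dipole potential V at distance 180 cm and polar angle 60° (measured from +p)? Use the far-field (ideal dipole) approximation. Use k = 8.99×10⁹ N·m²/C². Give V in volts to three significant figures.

Dipole moment p = qd = (2.70×10⁻¹¹ C)(0.0821 m) = 2.217×10⁻¹² C·m.
The dipole potential is V = kp cosθ / r².
V = (8.99×10⁹)(2.217×10⁻¹²)·cos60° / (1.80)² = 0.003076 V.

V ≈ 0.00308 V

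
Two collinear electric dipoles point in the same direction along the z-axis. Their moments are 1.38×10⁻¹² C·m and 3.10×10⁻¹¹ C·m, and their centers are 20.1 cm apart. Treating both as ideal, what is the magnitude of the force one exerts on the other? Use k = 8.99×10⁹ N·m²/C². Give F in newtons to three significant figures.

F ≈ 1.41×10⁻⁹ N

On-axis field of dipole 1 at distance r: E = 2kp₁/r³. Force on dipole 2 is F = p₂·dE/dr (gradient along axis).
dE/dr = −6kp₁/r⁴, so |F| = 6kp₁p₂/r⁴ (attractive for aligned moments).
F = 6(8.99×10⁹)(1.38×10⁻¹²)(3.10×10⁻¹¹)/(0.201)⁴ = 1.414×10⁻⁹ N.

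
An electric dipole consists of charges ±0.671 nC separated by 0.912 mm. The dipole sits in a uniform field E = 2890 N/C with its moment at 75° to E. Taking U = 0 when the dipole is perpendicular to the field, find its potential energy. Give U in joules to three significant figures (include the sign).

U ≈ -4.58×10⁻¹⁰ J

Dipole moment p = qd = (6.71×10⁻¹⁰ C)(9.12×10⁻⁴ m) = 6.12×10⁻¹³ C·m.
U = −p·E = −pE cosθ.
U = −(6.12×10⁻¹³)(2890)·cos75° = -4.578×10⁻¹⁰ J.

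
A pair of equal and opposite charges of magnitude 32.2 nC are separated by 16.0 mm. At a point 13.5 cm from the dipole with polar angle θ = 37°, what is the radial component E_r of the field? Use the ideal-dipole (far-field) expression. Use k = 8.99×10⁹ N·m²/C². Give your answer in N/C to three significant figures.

Dipole moment p = qd = (3.22×10⁻⁸ C)(0.0160 m) = 5.152×10⁻¹⁰ C·m.
For a dipole, E_r = (2kp cosθ)/r³.
kp/r³ = (8.99×10⁹)(5.152×10⁻¹⁰)/(0.135)³ = 1882 N/C.
E_r = 2·1882·cos37° = 3007 N/C.

E_r ≈ 3010 N/C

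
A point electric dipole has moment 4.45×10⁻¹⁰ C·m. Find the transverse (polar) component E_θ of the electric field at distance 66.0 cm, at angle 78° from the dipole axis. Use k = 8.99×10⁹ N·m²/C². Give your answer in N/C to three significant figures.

E_θ ≈ 13.6 N/C

For a dipole, E_θ = (kp sinθ)/r³.
kp/r³ = (8.99×10⁹)(4.45×10⁻¹⁰)/(0.660)³ = 13.92 N/C.
E_θ = 13.92·sin78° = 13.61 N/C.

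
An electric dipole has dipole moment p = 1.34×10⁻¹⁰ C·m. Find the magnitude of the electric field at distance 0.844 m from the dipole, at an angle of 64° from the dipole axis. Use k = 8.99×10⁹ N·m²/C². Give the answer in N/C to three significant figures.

At angle θ the dipole field magnitude is E = (kp/r³)·√(1 + 3cos²θ).
kp/r³ = (8.99×10⁹)(1.34×10⁻¹⁰) / (0.844)³ = 2.004 N/C.
√(1 + 3cos²64°) = √(1 + 3·0.1922) = √1.5765 ≈ 1.2556.
E ≈ 2.004 × 1.256 = 2.516 N/C.

E ≈ 2.52 N/C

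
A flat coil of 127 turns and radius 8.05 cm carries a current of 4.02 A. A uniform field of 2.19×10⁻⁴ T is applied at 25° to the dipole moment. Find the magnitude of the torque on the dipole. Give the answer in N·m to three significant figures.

m = NIA = NIπa² = 127·(4.02)·π·(0.0805)² = 10.39 A·m².
Torque on a magnetic dipole: τ = mB sinθ.
τ = (10.39)(2.19×10⁻⁴)·sin25° = 9.616×10⁻⁴ N·m.

τ ≈ 9.62×10⁻⁴ N·m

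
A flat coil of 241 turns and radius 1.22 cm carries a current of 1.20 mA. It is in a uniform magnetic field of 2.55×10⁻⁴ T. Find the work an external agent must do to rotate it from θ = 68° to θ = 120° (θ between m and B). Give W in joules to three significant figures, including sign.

m = NIA = NIπa² = 241·(0.00120)·π·(0.0122)² = 1.352×10⁻⁴ A·m².
W_ext = ΔU = −mB cosθ₂ + mB cosθ₁ = mB(cosθ₁ − cosθ₂).
W = (1.352×10⁻⁴)(2.55×10⁻⁴)·(cos68° − cos120°) = (3.448×10⁻⁸)·(+0.8746) = 3.015×10⁻⁸ J.

W ≈ 3.02×10⁻⁸ J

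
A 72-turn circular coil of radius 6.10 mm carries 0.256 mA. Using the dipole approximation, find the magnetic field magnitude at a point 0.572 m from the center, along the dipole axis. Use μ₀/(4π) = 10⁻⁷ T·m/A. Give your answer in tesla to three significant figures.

m = NIA = NIπa² = 72·(2.56×10⁻⁴)·π·(0.00610)² = 2.155×10⁻⁶ A·m².
On axis B = (μ₀/4π)·2m/r³.
B = 2·(10⁻⁷)·(2.155×10⁻⁶) / (0.572)³ = 2.303×10⁻¹² T.

B ≈ 2.30×10⁻¹² T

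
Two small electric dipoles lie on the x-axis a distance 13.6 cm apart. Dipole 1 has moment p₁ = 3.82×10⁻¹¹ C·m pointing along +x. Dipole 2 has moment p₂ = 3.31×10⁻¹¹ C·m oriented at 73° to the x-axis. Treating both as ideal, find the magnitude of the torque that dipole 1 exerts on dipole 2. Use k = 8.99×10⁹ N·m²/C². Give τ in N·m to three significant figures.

τ ≈ 8.64×10⁻⁹ N·m

The second dipole sits on the axis of the first, so the field there is axial: E₁ = 2kp₁/r³ along +x.
E₁ = 2(8.99×10⁹)(3.82×10⁻¹¹)/(0.136)³ = 273.0 N/C.
Torque on the second dipole: τ = p₂ E₁ sinθ.
τ = (3.31×10⁻¹¹)(273.0)·sin73° = 8.643×10⁻⁹ N·m.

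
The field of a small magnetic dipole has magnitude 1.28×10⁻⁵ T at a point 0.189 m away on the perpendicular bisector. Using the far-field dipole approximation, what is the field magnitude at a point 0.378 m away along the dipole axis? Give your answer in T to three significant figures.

Dipole fields scale as 1/r³ in the far field.
The axial field is twice the equatorial field at the same r, so the geometry factor is 2/1.
B₂ = B₁ · (2/1) · (r₁/r₂)³ = 1.28×10⁻⁵ · 2 · (0.189/0.378)³.
(r₁/r₂)³ = (0.5)³ = 0.125.
B₂ ≈ 3.200×10⁻⁶ T.

B ≈ 3.20×10⁻⁶ T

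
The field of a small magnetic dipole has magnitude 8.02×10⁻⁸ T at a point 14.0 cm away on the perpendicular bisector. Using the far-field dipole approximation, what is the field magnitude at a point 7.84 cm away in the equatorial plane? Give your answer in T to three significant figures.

Dipole fields scale as 1/r³ in the far field; the geometry is the same at both points.
B₂ = B₁ · (r₁/r₂)³ = 8.02×10⁻⁸ · (14.0/7.84)³.
(r₁/r₂)³ = (1.786)³ = 5.694.
B₂ ≈ 4.567×10⁻⁷ T.

B ≈ 4.57×10⁻⁷ T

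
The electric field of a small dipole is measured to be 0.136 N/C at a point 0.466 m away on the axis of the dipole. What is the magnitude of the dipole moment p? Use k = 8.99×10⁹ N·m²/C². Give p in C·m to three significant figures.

On axis E = 2kp/r³, so p = Er³/(2k).
p = (0.136)·(0.466)³ / (2·8.99×10⁹) = 7.654×10⁻¹³ C·m.

p ≈ 7.65×10⁻¹³ C·m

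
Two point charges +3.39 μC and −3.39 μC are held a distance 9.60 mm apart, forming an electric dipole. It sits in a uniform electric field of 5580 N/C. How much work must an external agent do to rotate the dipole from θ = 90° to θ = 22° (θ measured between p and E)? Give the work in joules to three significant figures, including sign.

Dipole moment p = qd = (3.39×10⁻⁶ C)(0.00960 m) = 3.254×10⁻⁸ C·m.
W_ext = ΔU = U(θ₂) − U(θ₁) = −pE cosθ₂ − (−pE cosθ₁) = pE(cosθ₁ − cosθ₂).
W = (3.254×10⁻⁸)(5580)·(cos90° − cos22°) = (1.816×10⁻⁴)·(-0.9272) = -1.684×10⁻⁴ J.

W ≈ -1.68×10⁻⁴ J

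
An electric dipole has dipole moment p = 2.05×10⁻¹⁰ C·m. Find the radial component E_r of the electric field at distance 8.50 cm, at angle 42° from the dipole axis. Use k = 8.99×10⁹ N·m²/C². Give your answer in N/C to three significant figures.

For a dipole, E_r = (2kp cosθ)/r³.
kp/r³ = (8.99×10⁹)(2.05×10⁻¹⁰)/(0.0850)³ = 3001 N/C.
E_r = 2·3001·cos42° = 4460 N/C.

E_r ≈ 4460 N/C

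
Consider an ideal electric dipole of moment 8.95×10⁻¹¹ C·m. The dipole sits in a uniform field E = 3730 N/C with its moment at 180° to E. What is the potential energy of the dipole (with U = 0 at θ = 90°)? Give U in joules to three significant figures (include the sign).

U = −p·E = −pE cosθ.
U = −(8.95×10⁻¹¹)(3730)·cos180° = 3.338×10⁻⁷ J.

U ≈ 3.34×10⁻⁷ J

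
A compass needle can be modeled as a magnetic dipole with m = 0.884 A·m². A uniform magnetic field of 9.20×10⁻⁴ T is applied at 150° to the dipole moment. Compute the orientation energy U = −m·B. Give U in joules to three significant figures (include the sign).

U = −m·B = −mB cosθ.
U = −(0.884)(9.20×10⁻⁴)·cos150° = 7.043×10⁻⁴ J.

U ≈ 7.04×10⁻⁴ J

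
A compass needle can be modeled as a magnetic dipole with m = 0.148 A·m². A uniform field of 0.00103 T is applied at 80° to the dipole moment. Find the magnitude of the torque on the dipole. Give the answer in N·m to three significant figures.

Torque on a magnetic dipole: τ = mB sinθ.
τ = (0.148)(0.00103)·sin80° = 1.501×10⁻⁴ N·m.

τ ≈ 1.50×10⁻⁴ N·m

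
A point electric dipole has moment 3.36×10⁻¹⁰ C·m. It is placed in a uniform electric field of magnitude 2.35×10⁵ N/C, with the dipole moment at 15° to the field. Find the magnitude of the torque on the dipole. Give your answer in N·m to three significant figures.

τ ≈ 2.04×10⁻⁵ N·m

Torque on an electric dipole: τ = pE sinθ.
τ = (3.36×10⁻¹⁰)(2.35×10⁵)·sin15° = 2.044×10⁻⁵ N·m.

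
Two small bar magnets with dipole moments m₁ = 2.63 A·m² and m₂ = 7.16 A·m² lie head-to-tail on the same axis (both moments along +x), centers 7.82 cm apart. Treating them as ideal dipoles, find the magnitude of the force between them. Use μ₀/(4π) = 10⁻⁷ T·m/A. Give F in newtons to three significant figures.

F ≈ 0.302 N

On-axis B of dipole 1: B = (μ₀/4π)·2m₁/r³. Force on dipole 2: F = m₂·dB/dr.
dB/dr = −(μ₀/4π)·6m₁/r⁴, so |F| = (μ₀/4π)·6m₁m₂/r⁴.
F = 6(10⁻⁷)(2.63)(7.16)/(0.0782)⁴ = 0.3021 N.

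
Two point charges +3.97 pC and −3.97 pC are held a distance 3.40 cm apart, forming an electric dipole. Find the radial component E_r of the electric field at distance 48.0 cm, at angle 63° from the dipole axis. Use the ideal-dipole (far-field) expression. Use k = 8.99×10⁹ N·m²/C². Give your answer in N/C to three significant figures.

Dipole moment p = qd = (3.97×10⁻¹² C)(0.0340 m) = 1.35×10⁻¹³ C·m.
For a dipole, E_r = (2kp cosθ)/r³.
kp/r³ = (8.99×10⁹)(1.35×10⁻¹³)/(0.480)³ = 0.01097 N/C.
E_r = 2·0.01097·cos63° = 0.009964 N/C.

E_r ≈ 0.00996 N/C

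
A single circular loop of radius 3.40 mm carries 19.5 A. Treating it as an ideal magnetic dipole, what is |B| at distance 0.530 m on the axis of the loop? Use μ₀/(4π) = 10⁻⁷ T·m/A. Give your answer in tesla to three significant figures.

Magnetic moment m = IA = Iπa² = (19.5)·π·(0.00340)² = 7.082×10⁻⁴ A·m².
On axis B = (μ₀/4π)·2m/r³.
B = 2·(10⁻⁷)·(7.082×10⁻⁴) / (0.530)³ = 9.514×10⁻¹⁰ T.

B ≈ 9.51×10⁻¹⁰ T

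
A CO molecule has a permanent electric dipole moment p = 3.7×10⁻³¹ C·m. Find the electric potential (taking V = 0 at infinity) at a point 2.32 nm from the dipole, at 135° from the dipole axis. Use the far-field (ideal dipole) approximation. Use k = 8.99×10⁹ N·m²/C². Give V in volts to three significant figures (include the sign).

V ≈ -4.37×10⁻⁴ V

The dipole potential is V = kp cosθ / r².
V = (8.99×10⁹)(3.70×10⁻³¹)·cos135° / (2.32×10⁻⁹)² = -4.370×10⁻⁴ V.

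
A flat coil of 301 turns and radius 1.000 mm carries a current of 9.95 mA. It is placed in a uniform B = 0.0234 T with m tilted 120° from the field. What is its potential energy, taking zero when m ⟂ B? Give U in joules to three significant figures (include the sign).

m = NIA = NIπa² = 301·(0.00995)·π·(0.00100)² = 9.409×10⁻⁶ A·m².
U = −m·B = −mB cosθ.
U = −(9.409×10⁻⁶)(0.0234)·cos120° = 1.101×10⁻⁷ J.

U ≈ 1.10×10⁻⁷ J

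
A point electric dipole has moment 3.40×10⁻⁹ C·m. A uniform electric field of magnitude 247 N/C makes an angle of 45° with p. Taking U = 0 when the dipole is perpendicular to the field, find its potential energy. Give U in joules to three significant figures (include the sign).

U ≈ -5.94×10⁻⁷ J

U = −p·E = −pE cosθ.
U = −(3.40×10⁻⁹)(247)·cos45° = -5.938×10⁻⁷ J.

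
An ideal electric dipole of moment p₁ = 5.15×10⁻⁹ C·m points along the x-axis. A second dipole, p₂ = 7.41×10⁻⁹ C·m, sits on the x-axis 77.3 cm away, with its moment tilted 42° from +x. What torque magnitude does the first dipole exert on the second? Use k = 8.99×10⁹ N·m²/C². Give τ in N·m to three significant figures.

The second dipole sits on the axis of the first, so the field there is axial: E₁ = 2kp₁/r³ along +x.
E₁ = 2(8.99×10⁹)(5.15×10⁻⁹)/(0.773)³ = 200.5 N/C.
Torque on the second dipole: τ = p₂ E₁ sinθ.
τ = (7.41×10⁻⁹)(200.5)·sin42° = 9.940×10⁻⁷ N·m.

τ ≈ 9.94×10⁻⁷ N·m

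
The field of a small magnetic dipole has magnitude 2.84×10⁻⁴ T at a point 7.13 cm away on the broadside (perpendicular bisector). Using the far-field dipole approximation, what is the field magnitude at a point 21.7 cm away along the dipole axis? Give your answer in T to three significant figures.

Dipole fields scale as 1/r³ in the far field.
The axial field is twice the equatorial field at the same r, so the geometry factor is 2/1.
B₂ = B₁ · (2/1) · (r₁/r₂)³ = 2.84×10⁻⁴ · 2 · (7.13/21.7)³.
(r₁/r₂)³ = (0.3286)³ = 0.03547.
B₂ ≈ 2.015×10⁻⁵ T.

B ≈ 2.01×10⁻⁵ T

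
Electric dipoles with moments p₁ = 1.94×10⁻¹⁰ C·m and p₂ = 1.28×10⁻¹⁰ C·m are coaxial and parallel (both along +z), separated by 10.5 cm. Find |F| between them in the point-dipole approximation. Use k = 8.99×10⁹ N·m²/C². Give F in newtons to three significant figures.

On-axis field of dipole 1 at distance r: E = 2kp₁/r³. Force on dipole 2 is F = p₂·dE/dr (gradient along axis).
dE/dr = −6kp₁/r⁴, so |F| = 6kp₁p₂/r⁴ (attractive for aligned moments).
F = 6(8.99×10⁹)(1.94×10⁻¹⁰)(1.28×10⁻¹⁰)/(0.105)⁴ = 1.102×10⁻⁵ N.

F ≈ 1.10×10⁻⁵ N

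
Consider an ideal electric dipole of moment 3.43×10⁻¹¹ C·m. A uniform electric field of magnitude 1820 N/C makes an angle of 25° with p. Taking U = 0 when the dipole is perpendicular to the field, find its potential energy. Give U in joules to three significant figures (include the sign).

U = −p·E = −pE cosθ.
U = −(3.43×10⁻¹¹)(1820)·cos25° = -5.658×10⁻⁸ J.

U ≈ -5.66×10⁻⁸ J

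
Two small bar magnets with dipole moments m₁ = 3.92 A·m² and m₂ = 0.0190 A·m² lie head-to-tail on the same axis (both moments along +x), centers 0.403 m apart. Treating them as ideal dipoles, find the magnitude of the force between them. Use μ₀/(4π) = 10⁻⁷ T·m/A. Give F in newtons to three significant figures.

On-axis B of dipole 1: B = (μ₀/4π)·2m₁/r³. Force on dipole 2: F = m₂·dB/dr.
dB/dr = −(μ₀/4π)·6m₁/r⁴, so |F| = (μ₀/4π)·6m₁m₂/r⁴.
F = 6(10⁻⁷)(3.92)(0.0190)/(0.403)⁴ = 1.694×10⁻⁶ N.

F ≈ 1.69×10⁻⁶ N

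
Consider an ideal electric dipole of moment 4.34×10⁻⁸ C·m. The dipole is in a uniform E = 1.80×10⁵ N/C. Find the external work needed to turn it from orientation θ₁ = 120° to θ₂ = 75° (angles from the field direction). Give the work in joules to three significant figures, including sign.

W ≈ -0.00593 J

W_ext = ΔU = U(θ₂) − U(θ₁) = −pE cosθ₂ − (−pE cosθ₁) = pE(cosθ₁ − cosθ₂).
W = (4.34×10⁻⁸)(1.80×10⁵)·(cos120° − cos75°) = (0.007812)·(-0.7588) = -0.005928 J.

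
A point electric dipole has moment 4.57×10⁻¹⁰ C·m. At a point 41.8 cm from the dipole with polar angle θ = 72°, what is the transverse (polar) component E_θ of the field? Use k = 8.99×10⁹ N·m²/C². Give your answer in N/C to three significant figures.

For a dipole, E_θ = (kp sinθ)/r³.
kp/r³ = (8.99×10⁹)(4.57×10⁻¹⁰)/(0.418)³ = 56.25 N/C.
E_θ = 56.25·sin72° = 53.50 N/C.

E_θ ≈ 53.5 N/C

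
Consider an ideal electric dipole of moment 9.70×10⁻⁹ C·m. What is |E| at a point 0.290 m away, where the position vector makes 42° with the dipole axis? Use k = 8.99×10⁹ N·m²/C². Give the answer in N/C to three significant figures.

At angle θ the dipole field magnitude is E = (kp/r³)·√(1 + 3cos²θ).
kp/r³ = (8.99×10⁹)(9.70×10⁻⁹) / (0.290)³ = 3576 N/C.
√(1 + 3cos²42°) = √(1 + 3·0.5523) = √2.6568 ≈ 1.6300.
E ≈ 3576 × 1.630 = 5828 N/C.

E ≈ 5830 N/C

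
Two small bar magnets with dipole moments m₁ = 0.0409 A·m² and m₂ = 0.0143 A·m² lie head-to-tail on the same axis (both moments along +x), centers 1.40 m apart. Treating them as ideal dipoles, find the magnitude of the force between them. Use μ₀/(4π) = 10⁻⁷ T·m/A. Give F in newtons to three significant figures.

On-axis B of dipole 1: B = (μ₀/4π)·2m₁/r³. Force on dipole 2: F = m₂·dB/dr.
dB/dr = −(μ₀/4π)·6m₁/r⁴, so |F| = (μ₀/4π)·6m₁m₂/r⁴.
F = 6(10⁻⁷)(0.0409)(0.0143)/(1.40)⁴ = 9.135×10⁻¹¹ N.

F ≈ 9.13×10⁻¹¹ N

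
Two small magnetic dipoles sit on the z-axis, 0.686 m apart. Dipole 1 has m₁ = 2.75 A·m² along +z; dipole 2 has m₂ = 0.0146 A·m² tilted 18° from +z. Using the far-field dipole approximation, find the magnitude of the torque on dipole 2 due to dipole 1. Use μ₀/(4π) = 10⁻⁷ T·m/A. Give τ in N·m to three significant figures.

Dipole B is on the axis of dipole A, so B₁ there is axial: B₁ = (μ₀/4π)·2m₁/r³ along +z.
B₁ = 2(10⁻⁷)(2.75)/(0.686)³ = 1.704×10⁻⁶ T.
τ = m₂ B₁ sinθ.
τ = (0.0146)(1.704×10⁻⁶)·sin18° = 7.686×10⁻⁹ N·m.

τ ≈ 7.69×10⁻⁹ N·m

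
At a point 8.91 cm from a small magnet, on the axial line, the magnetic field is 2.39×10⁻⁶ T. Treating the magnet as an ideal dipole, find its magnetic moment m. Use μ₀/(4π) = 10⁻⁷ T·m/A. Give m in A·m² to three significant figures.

On axis B = (μ₀/4π)·2m/r³, so m = Br³·4π/(μ₀·2).
m = (2.39×10⁻⁶)·(0.0891)³ / (2·10⁻⁷) = 0.008453 A·m².

m ≈ 0.00845 A·m²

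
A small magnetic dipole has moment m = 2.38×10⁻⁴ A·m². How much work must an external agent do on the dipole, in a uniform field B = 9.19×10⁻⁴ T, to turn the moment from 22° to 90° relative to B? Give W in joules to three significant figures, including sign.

W_ext = ΔU = −mB cosθ₂ + mB cosθ₁ = mB(cosθ₁ − cosθ₂).
W = (2.38×10⁻⁴)(9.19×10⁻⁴)·(cos22° − cos90°) = (2.187×10⁻⁷)·(+0.9272) = 2.028×10⁻⁷ J.

W ≈ 2.03×10⁻⁷ J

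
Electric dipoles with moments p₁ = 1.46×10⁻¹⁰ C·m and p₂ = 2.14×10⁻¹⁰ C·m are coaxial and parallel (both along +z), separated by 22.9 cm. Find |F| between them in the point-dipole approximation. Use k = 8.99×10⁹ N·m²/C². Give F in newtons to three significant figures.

On-axis field of dipole 1 at distance r: E = 2kp₁/r³. Force on dipole 2 is F = p₂·dE/dr (gradient along axis).
dE/dr = −6kp₁/r⁴, so |F| = 6kp₁p₂/r⁴ (attractive for aligned moments).
F = 6(8.99×10⁹)(1.46×10⁻¹⁰)(2.14×10⁻¹⁰)/(0.229)⁴ = 6.128×10⁻⁷ N.

F ≈ 6.13×10⁻⁷ N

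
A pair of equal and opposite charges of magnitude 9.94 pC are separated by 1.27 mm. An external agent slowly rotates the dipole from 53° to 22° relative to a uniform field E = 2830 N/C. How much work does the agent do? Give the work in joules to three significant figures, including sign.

Dipole moment p = qd = (9.94×10⁻¹² C)(0.00127 m) = 1.262×10⁻¹⁴ C·m.
W_ext = ΔU = U(θ₂) − U(θ₁) = −pE cosθ₂ − (−pE cosθ₁) = pE(cosθ₁ − cosθ₂).
W = (1.262×10⁻¹⁴)(2830)·(cos53° − cos22°) = (3.571×10⁻¹¹)·(-0.3254) = -1.162×10⁻¹¹ J.

W ≈ -1.16×10⁻¹¹ J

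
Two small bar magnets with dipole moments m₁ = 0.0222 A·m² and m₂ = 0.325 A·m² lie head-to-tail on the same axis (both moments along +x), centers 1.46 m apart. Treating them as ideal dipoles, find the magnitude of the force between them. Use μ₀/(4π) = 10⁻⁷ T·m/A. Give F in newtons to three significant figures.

On-axis B of dipole 1: B = (μ₀/4π)·2m₁/r³. Force on dipole 2: F = m₂·dB/dr.
dB/dr = −(μ₀/4π)·6m₁/r⁴, so |F| = (μ₀/4π)·6m₁m₂/r⁴.
F = 6(10⁻⁷)(0.0222)(0.325)/(1.46)⁴ = 9.527×10⁻¹⁰ N.

F ≈ 9.53×10⁻¹⁰ N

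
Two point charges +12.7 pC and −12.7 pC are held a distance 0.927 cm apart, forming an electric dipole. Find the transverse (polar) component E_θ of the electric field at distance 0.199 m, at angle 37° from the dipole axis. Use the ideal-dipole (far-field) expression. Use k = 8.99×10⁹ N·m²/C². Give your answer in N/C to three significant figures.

Dipole moment p = qd = (1.27×10⁻¹¹ C)(0.00927 m) = 1.177×10⁻¹³ C·m.
For a dipole, E_θ = (kp sinθ)/r³.
kp/r³ = (8.99×10⁹)(1.177×10⁻¹³)/(0.199)³ = 0.1343 N/C.
E_θ = 0.1343·sin37° = 0.08081 N/C.

E_θ ≈ 0.0808 N/C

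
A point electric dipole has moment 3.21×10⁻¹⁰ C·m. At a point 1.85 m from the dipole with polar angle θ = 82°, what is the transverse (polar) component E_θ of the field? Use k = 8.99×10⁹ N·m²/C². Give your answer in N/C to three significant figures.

For a dipole, E_θ = (kp sinθ)/r³.
kp/r³ = (8.99×10⁹)(3.21×10⁻¹⁰)/(1.85)³ = 0.4558 N/C.
E_θ = 0.4558·sin82° = 0.4513 N/C.

E_θ ≈ 0.451 N/C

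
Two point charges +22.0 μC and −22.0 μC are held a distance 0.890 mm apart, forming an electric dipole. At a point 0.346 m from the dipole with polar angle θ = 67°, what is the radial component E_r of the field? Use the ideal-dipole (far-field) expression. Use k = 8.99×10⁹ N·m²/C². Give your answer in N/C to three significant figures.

E_r ≈ 3320 N/C

Dipole moment p = qd = (2.20×10⁻⁵ C)(8.90×10⁻⁴ m) = 1.958×10⁻⁸ C·m.
For a dipole, E_r = (2kp cosθ)/r³.
kp/r³ = (8.99×10⁹)(1.958×10⁻⁸)/(0.346)³ = 4250 N/C.
E_r = 2·4250·cos67° = 3321 N/C.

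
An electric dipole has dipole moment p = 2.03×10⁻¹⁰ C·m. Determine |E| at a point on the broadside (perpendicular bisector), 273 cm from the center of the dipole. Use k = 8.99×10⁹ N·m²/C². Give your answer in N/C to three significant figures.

On the perpendicular bisector E = kp/r³ (half the axial value at the same distance).
E = (8.99×10⁹)(2.03×10⁻¹⁰) / (2.73)³ = 0.08969 N/C.

E ≈ 0.0897 N/C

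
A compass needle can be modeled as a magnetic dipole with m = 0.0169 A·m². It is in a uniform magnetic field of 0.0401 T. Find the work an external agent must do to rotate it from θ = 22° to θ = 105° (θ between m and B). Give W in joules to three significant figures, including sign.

W ≈ 8.04×10⁻⁴ J

W_ext = ΔU = −mB cosθ₂ + mB cosθ₁ = mB(cosθ₁ − cosθ₂).
W = (0.0169)(0.0401)·(cos22° − cos105°) = (6.777×10⁻⁴)·(+1.1860) = 8.037×10⁻⁴ J.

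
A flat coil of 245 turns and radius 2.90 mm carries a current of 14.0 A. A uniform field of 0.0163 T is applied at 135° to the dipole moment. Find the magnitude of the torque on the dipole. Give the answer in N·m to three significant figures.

τ ≈ 0.00104 N·m

m = NIA = NIπa² = 245·(14.0)·π·(0.00290)² = 0.09062 A·m².
Torque on a magnetic dipole: τ = mB sinθ.
τ = (0.09062)(0.0163)·sin135° = 0.001044 N·m.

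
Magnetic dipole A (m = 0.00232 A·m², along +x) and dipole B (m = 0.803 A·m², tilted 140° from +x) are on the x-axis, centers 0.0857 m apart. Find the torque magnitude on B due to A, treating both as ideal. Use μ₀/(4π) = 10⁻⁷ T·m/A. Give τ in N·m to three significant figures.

Dipole B is on the axis of dipole A, so B₁ there is axial: B₁ = (μ₀/4π)·2m₁/r³ along +x.
B₁ = 2(10⁻⁷)(0.00232)/(0.0857)³ = 7.372×10⁻⁷ T.
τ = m₂ B₁ sinθ.
τ = (0.803)(7.372×10⁻⁷)·sin140° = 3.805×10⁻⁷ N·m.

τ ≈ 3.81×10⁻⁷ N·m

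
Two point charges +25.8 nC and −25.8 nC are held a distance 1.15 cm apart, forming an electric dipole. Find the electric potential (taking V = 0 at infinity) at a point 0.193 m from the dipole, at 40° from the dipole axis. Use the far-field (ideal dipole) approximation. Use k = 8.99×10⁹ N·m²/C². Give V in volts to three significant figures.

V ≈ 54.9 V

Dipole moment p = qd = (2.58×10⁻⁸ C)(0.0115 m) = 2.967×10⁻¹⁰ C·m.
The dipole potential is V = kp cosθ / r².
V = (8.99×10⁹)(2.967×10⁻¹⁰)·cos40° / (0.193)² = 54.86 V.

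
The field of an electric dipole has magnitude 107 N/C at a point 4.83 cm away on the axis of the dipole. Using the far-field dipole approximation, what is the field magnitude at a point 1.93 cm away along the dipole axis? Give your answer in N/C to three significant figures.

Dipole fields scale as 1/r³ in the far field; the geometry is the same at both points.
E₂ = E₁ · (r₁/r₂)³ = 107 · (4.83/1.93)³.
(r₁/r₂)³ = (2.503)³ = 15.67.
E₂ ≈ 1677 N/C.

E ≈ 1680 N/C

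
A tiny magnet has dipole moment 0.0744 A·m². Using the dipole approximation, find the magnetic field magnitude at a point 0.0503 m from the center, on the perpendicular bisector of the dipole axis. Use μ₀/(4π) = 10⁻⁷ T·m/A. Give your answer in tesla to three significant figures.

In the equatorial plane B = (μ₀/4π)·m/r³ (half the axial value).
B = (10⁻⁷)·(0.0744) / (0.0503)³ = 5.846×10⁻⁵ T.

B ≈ 5.85×10⁻⁵ T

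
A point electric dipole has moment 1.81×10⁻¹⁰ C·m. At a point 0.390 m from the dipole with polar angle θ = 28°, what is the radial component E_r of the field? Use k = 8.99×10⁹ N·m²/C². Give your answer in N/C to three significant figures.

E_r ≈ 48.4 N/C

For a dipole, E_r = (2kp cosθ)/r³.
kp/r³ = (8.99×10⁹)(1.81×10⁻¹⁰)/(0.390)³ = 27.43 N/C.
E_r = 2·27.43·cos28° = 48.44 N/C.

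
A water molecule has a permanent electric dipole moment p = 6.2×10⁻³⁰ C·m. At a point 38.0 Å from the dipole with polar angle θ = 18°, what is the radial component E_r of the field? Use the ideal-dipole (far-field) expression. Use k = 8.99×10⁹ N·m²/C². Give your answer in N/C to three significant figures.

E_r ≈ 1.93×10⁶ N/C

For a dipole, E_r = (2kp cosθ)/r³.
kp/r³ = (8.99×10⁹)(6.20×10⁻³⁰)/(3.80×10⁻⁹)³ = 1.016×10⁶ N/C.
E_r = 2·1.016×10⁶·cos18° = 1.932×10⁶ N/C.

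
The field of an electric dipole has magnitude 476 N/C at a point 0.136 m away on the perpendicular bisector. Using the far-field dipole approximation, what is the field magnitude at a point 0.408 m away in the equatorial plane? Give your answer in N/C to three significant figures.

E ≈ 17.6 N/C

Dipole fields scale as 1/r³ in the far field; the geometry is the same at both points.
E₂ = E₁ · (r₁/r₂)³ = 476 · (0.136/0.408)³.
(r₁/r₂)³ = (0.3333)³ = 0.03704.
E₂ ≈ 17.63 N/C.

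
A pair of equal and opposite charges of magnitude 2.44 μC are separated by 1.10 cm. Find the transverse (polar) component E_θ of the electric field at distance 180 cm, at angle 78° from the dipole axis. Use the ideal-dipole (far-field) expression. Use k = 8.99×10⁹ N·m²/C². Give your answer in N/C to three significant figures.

Dipole moment p = qd = (2.44×10⁻⁶ C)(0.0110 m) = 2.684×10⁻⁸ C·m.
For a dipole, E_θ = (kp sinθ)/r³.
kp/r³ = (8.99×10⁹)(2.684×10⁻⁸)/(1.80)³ = 41.37 N/C.
E_θ = 41.37·sin78° = 40.47 N/C.

E_θ ≈ 40.5 N/C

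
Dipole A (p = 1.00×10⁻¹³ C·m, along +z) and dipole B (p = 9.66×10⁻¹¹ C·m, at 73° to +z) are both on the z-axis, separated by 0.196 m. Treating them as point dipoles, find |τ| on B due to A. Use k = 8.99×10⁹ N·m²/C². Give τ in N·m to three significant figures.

The second dipole sits on the axis of the first, so the field there is axial: E₁ = 2kp₁/r³ along +z.
E₁ = 2(8.99×10⁹)(1.00×10⁻¹³)/(0.196)³ = 0.2388 N/C.
Torque on the second dipole: τ = p₂ E₁ sinθ.
τ = (9.66×10⁻¹¹)(0.2388)·sin73° = 2.206×10⁻¹¹ N·m.

τ ≈ 2.21×10⁻¹¹ N·m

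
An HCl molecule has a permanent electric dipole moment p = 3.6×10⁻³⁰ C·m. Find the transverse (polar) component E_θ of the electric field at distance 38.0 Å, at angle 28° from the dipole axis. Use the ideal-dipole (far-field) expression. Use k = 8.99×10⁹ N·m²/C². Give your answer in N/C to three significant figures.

For a dipole, E_θ = (kp sinθ)/r³.
kp/r³ = (8.99×10⁹)(3.60×10⁻³⁰)/(3.80×10⁻⁹)³ = 5.898×10⁵ N/C.
E_θ = 5.898×10⁵·sin28° = 2.769×10⁵ N/C.

E_θ ≈ 2.77×10⁵ N/C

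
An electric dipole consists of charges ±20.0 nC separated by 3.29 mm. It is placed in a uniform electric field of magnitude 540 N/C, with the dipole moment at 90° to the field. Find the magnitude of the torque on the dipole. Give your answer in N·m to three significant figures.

τ ≈ 3.55×10⁻⁸ N·m

Dipole moment p = qd = (2.00×10⁻⁸ C)(0.00329 m) = 6.58×10⁻¹¹ C·m.
Torque on an electric dipole: τ = pE sinθ.
τ = (6.58×10⁻¹¹)(540)·sin90° = 3.553×10⁻⁸ N·m.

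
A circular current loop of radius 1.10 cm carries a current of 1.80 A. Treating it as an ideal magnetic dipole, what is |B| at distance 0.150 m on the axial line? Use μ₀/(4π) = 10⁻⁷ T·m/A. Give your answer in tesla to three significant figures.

Magnetic moment m = IA = Iπa² = (1.80)·π·(0.0110)² = 6.842×10⁻⁴ A·m².
On axis B = (μ₀/4π)·2m/r³.
B = 2·(10⁻⁷)·(6.842×10⁻⁴) / (0.150)³ = 4.055×10⁻⁸ T.

B ≈ 4.05×10⁻⁸ T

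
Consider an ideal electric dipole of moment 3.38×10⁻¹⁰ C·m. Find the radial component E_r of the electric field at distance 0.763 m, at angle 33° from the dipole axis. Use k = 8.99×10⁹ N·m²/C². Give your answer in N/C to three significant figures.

E_r ≈ 11.5 N/C

For a dipole, E_r = (2kp cosθ)/r³.
kp/r³ = (8.99×10⁹)(3.38×10⁻¹⁰)/(0.763)³ = 6.841 N/C.
E_r = 2·6.841·cos33° = 11.47 N/C.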